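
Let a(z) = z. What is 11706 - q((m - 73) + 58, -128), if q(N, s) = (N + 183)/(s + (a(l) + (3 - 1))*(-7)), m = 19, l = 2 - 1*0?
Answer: 1826323/156 ≈ 11707.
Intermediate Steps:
l = 2 (l = 2 + 0 = 2)
q(N, s) = (183 + N)/(-28 + s) (q(N, s) = (N + 183)/(s + (2 + (3 - 1))*(-7)) = (183 + N)/(s + (2 + 2)*(-7)) = (183 + N)/(s + 4*(-7)) = (183 + N)/(s - 28) = (183 + N)/(-28 + s))
11706 - q((m - 73) + 58, -128) = 11706 - (183 + ((19 - 73) + 58))/(-28 - 128) = 11706 - (183 + (-54 + 58))/(-156) = 11706 - (-1)*(183 + 4)/156 = 11706 - (-1)*187/156 = 11706 - 1*(-187/156) = 11706 + 187/156 = 1826323/156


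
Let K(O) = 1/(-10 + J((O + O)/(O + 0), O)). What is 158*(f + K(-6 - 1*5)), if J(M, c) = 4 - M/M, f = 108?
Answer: 119290/7 ≈ 17041.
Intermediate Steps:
J(M, c) = 3 (J(M, c) = 4 - 1*1 = 4 - 1 = 3)
K(O) = -⅐ (K(O) = 1/(-10 + 3) = 1/(-7) = -⅐)
158*(f + K(-6 - 1*5)) = 158*(108 - ⅐) = 158*(755/7) = 119290/7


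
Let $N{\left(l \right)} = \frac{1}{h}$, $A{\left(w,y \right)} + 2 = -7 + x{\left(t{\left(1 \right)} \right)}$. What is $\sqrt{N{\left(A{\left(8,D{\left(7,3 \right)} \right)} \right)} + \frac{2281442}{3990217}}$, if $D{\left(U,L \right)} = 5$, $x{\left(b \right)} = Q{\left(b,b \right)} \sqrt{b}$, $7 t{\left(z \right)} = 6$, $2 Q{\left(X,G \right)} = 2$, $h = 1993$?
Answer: $\frac{\sqrt{6104077640234547}}{103279253} \approx 0.75648$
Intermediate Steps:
$Q{\left(X,G \right)} = 1$ ($Q{\left(X,G \right)} = \frac{1}{2} \cdot 2 = 1$)
$t{\left(z \right)} = \frac{6}{7}$ ($t{\left(z \right)} = \frac{1}{7} \cdot 6 = \frac{6}{7}$)
$x{\left(b \right)} = \sqrt{b}$ ($x{\left(b \right)} = 1 \sqrt{b} = \sqrt{b}$)
$A{\left(w,y \right)} = -9 + \frac{\sqrt{42}}{7}$ ($A{\left(w,y \right)} = -2 - \left(7 - \sqrt{\frac{6}{7}}\right) = -2 - \left(7 - \frac{\sqrt{42}}{7}\right) = -9 + \frac{\sqrt{42}}{7}$)
$N{\left(l \right)} = \frac{1}{1993}$
$\sqrt{N{\left(A{\left(8,D{\left(7,3 \right)} \right)} \right)} + \frac{2281442}{3990217}} = \sqrt{\frac{1}{1993} + \frac{2281442}{3990217}} = \sqrt{\frac{4550904123}{7952502481}} = \frac{\sqrt{6104077640234547}}{103279253}$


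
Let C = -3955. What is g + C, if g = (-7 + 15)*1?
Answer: -3947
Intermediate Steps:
g = 8 (g = 8*1 = 8)
g + C = 8 - 3955 = -3947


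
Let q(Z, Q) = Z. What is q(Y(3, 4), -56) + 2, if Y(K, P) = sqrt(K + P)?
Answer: 2 + sqrt(7) ≈ 4.6458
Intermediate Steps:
q(Y(3, 4), -56) + 2 = sqrt(3 + 4) + 2 = sqrt(7) + 2 = 2 + sqrt(7)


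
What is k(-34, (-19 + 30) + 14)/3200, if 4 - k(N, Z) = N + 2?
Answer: 9/800 ≈ 0.011250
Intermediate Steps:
k(N, Z) = 2 - N (k(N, Z) = 4 - (N + 2) = 4 - (2 + N) = 4 + (-2 - N) = 2 - N)
k(-34, (-19 + 30) + 14)/3200 = (2 - 1*(-34))/3200 = (2 + 34)*(1/3200) = 36*(1/3200) = 9/800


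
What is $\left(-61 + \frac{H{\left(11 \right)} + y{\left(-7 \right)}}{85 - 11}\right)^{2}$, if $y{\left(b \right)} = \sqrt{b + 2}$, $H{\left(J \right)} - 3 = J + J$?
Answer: $\frac{\left(4489 - i \sqrt{5}\right)^{2}}{5476} \approx 3679.9 - 3.6661 i$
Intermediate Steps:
$H{\left(J \right)} = 3 + 2 J$ ($H{\left(J \right)} = 3 + \left(J + J\right) = 3 + 2 J$)
$y{\left(b \right)} = \sqrt{2 + b}$
$\left(-61 + \frac{H{\left(11 \right)} + y{\left(-7 \right)}}{85 - 11}\right)^{2} = \left(-61 + \frac{\left(3 + 2 \cdot 11\right) + \sqrt{2 - 7}}{85 - 11}\right)^{2} = \left(-61 + \frac{\left(3 + 22\right) + \sqrt{-5}}{74}\right)^{2} = \left(-61 + \left(25 + i \sqrt{5}\right) \frac{1}{74}\right)^{2} = \left(-61 + \left(\frac{25}{74} + \frac{i \sqrt{5}}{74}\right)\right)^{2} = \left(- \frac{4489}{74} + \frac{i \sqrt{5}}{74}\right)^{2}$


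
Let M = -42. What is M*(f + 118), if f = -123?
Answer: 210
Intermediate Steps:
M*(f + 118) = -42*(-123 + 118) = -42*(-5) = 210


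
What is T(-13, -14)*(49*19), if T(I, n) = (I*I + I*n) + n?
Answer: 313747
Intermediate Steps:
T(I, n) = n + I² + I*n (T(I, n) = (I² + I*n) + n = n + I² + I*n)
T(-13, -14)*(49*19) = (-14 + (-13)² - 13*(-14))*(49*19) = (-14 + 169 + 182)*931 = 337*931 = 313747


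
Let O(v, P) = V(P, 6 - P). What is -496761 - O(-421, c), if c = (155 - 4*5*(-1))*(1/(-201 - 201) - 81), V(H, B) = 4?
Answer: -496765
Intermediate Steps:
c = -5698525/402 (c = (155 - 20*(-1))*(1/(-402) - 81) = (155 + 20)*(-1/402 - 81) = 175*(-32563/402) = -5698525/402 ≈ -14175.)
O(v, P) = 4
-496761 - O(-421, c) = -496761 - 1*4 = -496761 - 4 = -496765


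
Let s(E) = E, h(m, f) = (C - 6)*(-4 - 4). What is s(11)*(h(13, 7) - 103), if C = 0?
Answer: -605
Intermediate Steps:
h(m, f) = 48 (h(m, f) = (0 - 6)*(-4 - 4) = -6*(-8) = 48)
s(11)*(h(13, 7) - 103) = 11*(48 - 103) = 11*(-55) = -605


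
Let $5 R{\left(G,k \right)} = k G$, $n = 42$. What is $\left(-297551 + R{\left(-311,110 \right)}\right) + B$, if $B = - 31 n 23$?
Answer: $-334339$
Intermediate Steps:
$R{\left(G,k \right)} = \frac{G k}{5}$ ($R{\left(G,k \right)} = \frac{k G}{5} = \frac{G k}{5}$)
$B = -29946$ ($B = \left(-31\right) 42 \cdot 23 = \left(-1302\right) 23 = -29946$)
$\left(-297551 + R{\left(-311,110 \right)}\right) + B = \left(-297551 + \frac{1}{5} \left(-311\right) 110\right) - 29946 = \left(-297551 - 6842\right) - 29946 = -304393 - 29946 = -334339$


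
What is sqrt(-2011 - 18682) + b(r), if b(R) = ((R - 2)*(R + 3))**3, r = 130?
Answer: 4933837389824 + I*sqrt(20693) ≈ 4.9338e+12 + 143.85*I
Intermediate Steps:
b(R) = (-2 + R)**3*(3 + R)**3 (b(R) = ((-2 + R)*(3 + R))**3 = (-2 + R)**3*(3 + R)**3)
sqrt(-2011 - 18682) + b(r) = sqrt(-2011 - 18682) + (-2 + 130)**3*(3 + 130)**3 = sqrt(-20693) + 128**3*133**3 = I*sqrt(20693) + 2097152*2352637 = I*sqrt(20693) + 4933837389824 = 4933837389824 + I*sqrt(20693)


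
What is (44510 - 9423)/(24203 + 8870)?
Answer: 35087/33073 ≈ 1.0609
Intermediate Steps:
(44510 - 9423)/(24203 + 8870) = 35087/33073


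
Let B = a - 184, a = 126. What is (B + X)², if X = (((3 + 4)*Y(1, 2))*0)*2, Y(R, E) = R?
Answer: 3364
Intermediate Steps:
B = -58 (B = 126 - 184 = -58)
X = 0 (X = (((3 + 4)*1)*0)*2 = ((7*1)*0)*2 = (7*0)*2 = 0*2 = 0)
(B + X)² = (-58 + 0)² = (-58)² = 3364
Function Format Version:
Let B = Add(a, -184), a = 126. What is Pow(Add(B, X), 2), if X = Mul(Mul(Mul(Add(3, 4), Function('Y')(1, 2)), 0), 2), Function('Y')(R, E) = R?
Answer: 3364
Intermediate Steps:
B = -58 (B = Add(126, -184) = -58)
X = 0 (X = Mul(Mul(Mul(Add(3, 4), 1), 0), 2) = Mul(Mul(Mul(7, 1), 0), 2) = Mul(Mul(7, 0), 2) = Mul(0, 2) = 0)
Pow(Add(B, X), 2) = Pow(Add(-58, 0), 2) = Pow(-58, 2) = 3364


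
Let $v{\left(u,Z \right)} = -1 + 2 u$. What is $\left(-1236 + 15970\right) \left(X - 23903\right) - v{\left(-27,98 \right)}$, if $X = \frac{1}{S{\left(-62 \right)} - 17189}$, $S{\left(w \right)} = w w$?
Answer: $- \frac{4699932153449}{13345} \approx -3.5219 \cdot 10^{8}$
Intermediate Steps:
$S{\left(w \right)} = w^{2}$
$X = - \frac{1}{13345}$ ($X = \frac{1}{\left(-62\right)^{2} - 17189} = \frac{1}{3844 - 17189} = \frac{1}{-13345} = - \frac{1}{13345} \approx -7.4934 \cdot 10^{-5}$)
$\left(-1236 + 15970\right) \left(X - 23903\right) - v{\left(-27,98 \right)} = \left(-1236 + 15970\right) \left(- \frac{1}{13345} - 23903\right) - \left(-1 + 2 \left(-27\right)\right) = 14734 \left(- \frac{318985536}{13345}\right) - \left(-1 - 54\right) = - \frac{4699932887424}{13345} - -55 = - \frac{4699932887424}{13345} + 55 = - \frac{4699932153449}{13345}$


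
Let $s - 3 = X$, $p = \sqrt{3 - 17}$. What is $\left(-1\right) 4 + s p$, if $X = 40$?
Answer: $-4 + 43 i \sqrt{14} \approx -4.0 + 160.89 i$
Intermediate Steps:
$p = i \sqrt{14}$ ($p = \sqrt{-14} = i \sqrt{14} \approx 3.7417 i$)
$s = 43$ ($s = 3 + 40 = 43$)
$\left(-1\right) 4 + s p = \left(-1\right) 4 + 43 i \sqrt{14} = -4 + 43 i \sqrt{14}$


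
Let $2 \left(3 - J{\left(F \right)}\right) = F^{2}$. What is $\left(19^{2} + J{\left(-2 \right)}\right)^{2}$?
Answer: $131044$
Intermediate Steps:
$J{\left(F \right)} = 3 - \frac{F^{2}}{2}$
$\left(19^{2} + J{\left(-2 \right)}\right)^{2} = \left(19^{2} + \left(3 - \frac{\left(-2\right)^{2}}{2}\right)\right)^{2} = \left(361 + \left(3 - 2\right)\right)^{2} = \left(361 + 1\right)^{2} = 362^{2} = 131044$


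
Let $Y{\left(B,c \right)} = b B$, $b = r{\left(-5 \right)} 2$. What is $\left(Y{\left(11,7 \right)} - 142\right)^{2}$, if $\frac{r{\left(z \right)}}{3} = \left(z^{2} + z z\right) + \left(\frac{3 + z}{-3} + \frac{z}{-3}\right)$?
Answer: $10969344$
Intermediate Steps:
$r{\left(z \right)} = -3 - 2 z + 6 z^{2}$ ($r{\left(z \right)} = 3 \left(\left(z^{2} + z z\right) + \left(\frac{3 + z}{-3} + \frac{z}{-3}\right)\right) = 3 \left(\left(z^{2} + z^{2}\right) + \left(\left(3 + z\right) \left(- \frac{1}{3}\right) + z \left(- \frac{1}{3}\right)\right)\right) = 3 \left(2 z^{2} - \left(1 + \frac{2 z}{3}\right)\right) = 3 \left(-1 + 2 z^{2} - \frac{2 z}{3}\right) = -3 - 2 z + 6 z^{2}$)
$b = 314$ ($b = \left(-3 - -10 + 6 \left(-5\right)^{2}\right) 2 = \left(-3 + 10 + 6 \cdot 25\right) 2 = \left(-3 + 10 + 150\right) 2 = 157 \cdot 2 = 314$)
$Y{\left(B,c \right)} = 314 B$
$\left(Y{\left(11,7 \right)} - 142\right)^{2} = \left(314 \cdot 11 - 142\right)^{2} = \left(3454 - 142\right)^{2} = 3312^{2} = 10969344$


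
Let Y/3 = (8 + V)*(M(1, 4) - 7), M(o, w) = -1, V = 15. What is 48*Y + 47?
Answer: -26449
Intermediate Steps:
Y = -552 (Y = 3*((8 + 15)*(-1 - 7)) = 3*(23*(-8)) = 3*(-184) = -552)
48*Y + 47 = 48*(-552) + 47 = -26496 + 47 = -26449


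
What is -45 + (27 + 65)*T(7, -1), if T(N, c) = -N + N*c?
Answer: -1333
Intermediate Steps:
-45 + (27 + 65)*T(7, -1) = -45 + (27 + 65)*(7*(-1 - 1)) = -45 + 92*(7*(-2)) = -45 + 92*(-14) = -45 - 1288 = -1333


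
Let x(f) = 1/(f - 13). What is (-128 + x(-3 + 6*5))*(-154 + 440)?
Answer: -256113/7 ≈ -36588.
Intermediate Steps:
x(f) = 1/(-13 + f)
(-128 + x(-3 + 6*5))*(-154 + 440) = (-128 + 1/(-13 + (-3 + 6*5)))*(-154 + 440) = (-128 + 1/(-13 + (-3 + 30)))*286 = (-128 + 1/(-13 + 27))*286 = (-128 + 1/14)*286 = -1791/14*286 = -256113/7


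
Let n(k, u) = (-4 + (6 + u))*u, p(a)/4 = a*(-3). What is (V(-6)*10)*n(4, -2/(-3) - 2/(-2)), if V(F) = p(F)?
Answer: 4400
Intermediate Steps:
p(a) = -12*a (p(a) = 4*(a*(-3)) = 4*(-3*a) = -12*a)
V(F) = -12*F
n(k, u) = u*(2 + u) (n(k, u) = (2 + u)*u = u*(2 + u))
(V(-6)*10)*n(4, -2/(-3) - 2/(-2)) = (-12*(-6)*10)*((-2/(-3) - 2/(-2))*(2 + (-2/(-3) - 2/(-2)))) = (72*10)*((-2*(-⅓) - 2*(-½))*(2 + (-2*(-⅓) - 2*(-½)))) = 720*((⅔ + 1)*(2 + (⅔ + 1))) = 720*(5*(2 + 5/3)/3) = 720*((5/3)*(11/3)) = 720*(55/9) = 4400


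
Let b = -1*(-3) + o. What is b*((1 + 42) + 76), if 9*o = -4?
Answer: 2737/9 ≈ 304.11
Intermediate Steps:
o = -4/9 (o = (⅑)*(-4) = -4/9 ≈ -0.44444)
b = 23/9 (b = -1*(-3) - 4/9 = 3 - 4/9 = 23/9 ≈ 2.5556)
b*((1 + 42) + 76) = 23*((1 + 42) + 76)/9 = 23*(43 + 76)/9 = (23/9)*119 = 2737/9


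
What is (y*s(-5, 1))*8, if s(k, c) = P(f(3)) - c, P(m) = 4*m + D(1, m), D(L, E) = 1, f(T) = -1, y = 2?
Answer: -64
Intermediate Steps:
P(m) = 1 + 4*m (P(m) = 4*m + 1 = 1 + 4*m)
s(k, c) = -3 - c (s(k, c) = (1 + 4*(-1)) - c = (1 - 4) - c = -3 - c)
(y*s(-5, 1))*8 = (2*(-3 - 1*1))*8 = (2*(-3 - 1))*8 = (2*(-4))*8 = -8*8 = -64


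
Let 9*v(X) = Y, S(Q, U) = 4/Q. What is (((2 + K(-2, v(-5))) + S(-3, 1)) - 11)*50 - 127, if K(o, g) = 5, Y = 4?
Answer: -1181/3 ≈ -393.67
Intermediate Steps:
v(X) = 4/9 (v(X) = (1/9)*4 = 4/9)
(((2 + K(-2, v(-5))) + S(-3, 1)) - 11)*50 - 127 = (((2 + 5) + 4/(-3)) - 11)*50 - 127 = ((7 + 4*(-1/3)) - 11)*50 - 127 = ((7 - 4/3) - 11)*50 - 127 = (17/3 - 11)*50 - 127 = -16/3*50 - 127 = -800/3 - 127 = -1181/3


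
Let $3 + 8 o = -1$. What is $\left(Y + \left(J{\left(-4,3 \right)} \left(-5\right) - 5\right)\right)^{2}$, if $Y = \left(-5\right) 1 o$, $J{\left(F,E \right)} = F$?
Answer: $\frac{1225}{4} \approx 306.25$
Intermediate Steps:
$o = - \frac{1}{2}$ ($o = - \frac{3}{8} + \frac{1}{8} \left(-1\right) = - \frac{3}{8} - \frac{1}{8} = - \frac{1}{2} \approx -0.5$)
$Y = \frac{5}{2}$ ($Y = \left(-5\right) 1 \left(- \frac{1}{2}\right) = \left(-5\right) \left(- \frac{1}{2}\right) = \frac{5}{2} \approx 2.5$)
$\left(Y + \left(J{\left(-4,3 \right)} \left(-5\right) - 5\right)\right)^{2} = \left(\frac{5}{2} - -15\right)^{2} = \left(\frac{5}{2} + \left(20 - 5\right)\right)^{2} = \left(\frac{5}{2} + 15\right)^{2} = \left(\frac{35}{2}\right)^{2} = \frac{1225}{4}$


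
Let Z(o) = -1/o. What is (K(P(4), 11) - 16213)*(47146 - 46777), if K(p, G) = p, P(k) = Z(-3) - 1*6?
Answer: -5984688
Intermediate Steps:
P(k) = -17/3 (P(k) = -1/(-3) - 1*6 = -1*(-⅓) - 6 = ⅓ - 6 = -17/3)
(K(P(4), 11) - 16213)*(47146 - 46777) = (-17/3 - 16213)*(47146 - 46777) = -48656/3*369 = -5984688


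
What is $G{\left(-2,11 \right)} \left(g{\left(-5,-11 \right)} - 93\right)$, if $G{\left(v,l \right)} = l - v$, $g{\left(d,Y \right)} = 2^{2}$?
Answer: $-1157$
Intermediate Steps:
$g{\left(d,Y \right)} = 4$
$G{\left(-2,11 \right)} \left(g{\left(-5,-11 \right)} - 93\right) = \left(11 - -2\right) \left(4 - 93\right) = \left(11 + 2\right) \left(-89\right) = 13 \left(-89\right) = -1157$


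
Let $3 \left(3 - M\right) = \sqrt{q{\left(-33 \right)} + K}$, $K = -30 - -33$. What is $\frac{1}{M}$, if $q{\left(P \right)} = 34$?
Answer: $\frac{27}{44} + \frac{3 \sqrt{37}}{44} \approx 1.0284$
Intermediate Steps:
$K = 3$ ($K = -30 + 33 = 3$)
$M = 3 - \frac{\sqrt{37}}{3}$ ($M = 3 - \frac{\sqrt{34 + 3}}{3} = 3 - \frac{\sqrt{37}}{3} \approx 0.97241$)
$\frac{1}{M} = \frac{1}{3 - \frac{\sqrt{37}}{3}}$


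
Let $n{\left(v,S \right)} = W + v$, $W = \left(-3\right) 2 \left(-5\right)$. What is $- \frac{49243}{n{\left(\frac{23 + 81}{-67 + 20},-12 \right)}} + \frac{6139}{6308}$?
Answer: $- \frac{7295675067}{4119124} \approx -1771.2$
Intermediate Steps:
$W = 30$ ($W = \left(-6\right) \left(-5\right) = 30$)
$n{\left(v,S \right)} = 30 + v$
$- \frac{49243}{n{\left(\frac{23 + 81}{-67 + 20},-12 \right)}} + \frac{6139}{6308} = - \frac{49243}{30 + \frac{23 + 81}{-67 + 20}} + \frac{6139}{6308} = - \frac{49243}{30 + \frac{104}{-47}} + 6139 \cdot \frac{1}{6308} = - \frac{49243}{30 + 104 \left(- \frac{1}{47}\right)} + \frac{6139}{6308} = - \frac{49243}{30 - \frac{104}{47}} + \frac{6139}{6308} = - \frac{49243}{\frac{1306}{47}} + \frac{6139}{6308} = \left(-49243\right) \frac{47}{1306} + \frac{6139}{6308} = - \frac{2314421}{1306} + \frac{6139}{6308} = - \frac{7295675067}{4119124}$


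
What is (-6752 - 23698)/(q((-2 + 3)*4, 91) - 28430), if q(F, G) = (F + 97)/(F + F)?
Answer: 34800/32477 ≈ 1.0715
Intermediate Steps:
q(F, G) = (97 + F)/(2*F) (q(F, G) = (97 + F)/((2*F)) = (97 + F)*(1/(2*F)) = (97 + F)/(2*F))
(-6752 - 23698)/(q((-2 + 3)*4, 91) - 28430) = (-6752 - 23698)/((97 + (-2 + 3)*4)/(2*(((-2 + 3)*4))) - 28430) = -30450/((97 + 1*4)/(2*((1*4))) - 28430) = -30450/((½)*(97 + 4)/4 - 28430) = -30450/((½)*(¼)*101 - 28430) = -30450/(101/8 - 28430) = -30450/(-227339/8) = -30450*(-8/227339) = 34800/32477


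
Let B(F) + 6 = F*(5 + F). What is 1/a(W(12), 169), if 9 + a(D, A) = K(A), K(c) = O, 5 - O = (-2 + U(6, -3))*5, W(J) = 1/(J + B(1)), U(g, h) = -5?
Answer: 1/31 ≈ 0.032258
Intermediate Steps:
B(F) = -6 + F*(5 + F)
W(J) = 1/J (W(J) = 1/(J + (-6 + 1**2 + 5*1)) = 1/(J + (-6 + 1 + 5)) = 1/(J + 0) = 1/J)
O = 40 (O = 5 - (-2 - 5)*5 = 5 - (-7)*5 = 5 - 1*(-35) = 5 + 35 = 40)
K(c) = 40
a(D, A) = 31 (a(D, A) = -9 + 40 = 31)
1/a(W(12), 169) = 1/31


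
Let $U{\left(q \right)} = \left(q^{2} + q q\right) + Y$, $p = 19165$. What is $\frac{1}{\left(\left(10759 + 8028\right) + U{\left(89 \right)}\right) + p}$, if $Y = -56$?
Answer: $\frac{1}{53738} \approx 1.8609 \cdot 10^{-5}$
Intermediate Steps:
$U{\left(q \right)} = -56 + 2 q^{2}$ ($U{\left(q \right)} = \left(q^{2} + q q\right) - 56 = \left(q^{2} + q^{2}\right) - 56 = 2 q^{2} - 56 = -56 + 2 q^{2}$)
$\frac{1}{\left(\left(10759 + 8028\right) + U{\left(89 \right)}\right) + p} = \frac{1}{\left(\left(10759 + 8028\right) - \left(56 - 2 \cdot 89^{2}\right)\right) + 19165} = \frac{1}{\left(18787 + \left(-56 + 2 \cdot 7921\right)\right) + 19165} = \frac{1}{\left(18787 + \left(-56 + 15842\right)\right) + 19165} = \frac{1}{\left(18787 + 15786\right) + 19165} = \frac{1}{34573 + 19165} = \frac{1}{53738}$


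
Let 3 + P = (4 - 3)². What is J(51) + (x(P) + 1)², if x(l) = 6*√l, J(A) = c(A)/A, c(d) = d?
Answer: -70 + 12*I*√2 ≈ -70.0 + 16.971*I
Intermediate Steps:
J(A) = 1 (J(A) = A/A = 1)
P = -2 (P = -3 + (4 - 3)² = -3 + 1² = -3 + 1 = -2)
J(51) + (x(P) + 1)² = 1 + (6*√(-2) + 1)² = 1 + (6*(I*√2) + 1)² = 1 + (6*I*√2 + 1)² = 1 + (1 + 6*I*√2)²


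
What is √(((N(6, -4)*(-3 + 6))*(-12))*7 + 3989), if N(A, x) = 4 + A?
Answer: √1469 ≈ 38.328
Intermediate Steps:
√(((N(6, -4)*(-3 + 6))*(-12))*7 + 3989) = √((((4 + 6)*(-3 + 6))*(-12))*7 + 3989) = √(((10*3)*(-12))*7 + 3989) = √((30*(-12))*7 + 3989) = √(-360*7 + 3989) = √(-2520 + 3989) = √1469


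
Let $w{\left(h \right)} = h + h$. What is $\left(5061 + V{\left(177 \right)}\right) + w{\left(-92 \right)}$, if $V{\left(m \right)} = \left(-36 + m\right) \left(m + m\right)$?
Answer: $54791$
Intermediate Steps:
$V{\left(m \right)} = 2 m \left(-36 + m\right)$ ($V{\left(m \right)} = \left(-36 + m\right) 2 m = 2 m \left(-36 + m\right)$)
$w{\left(h \right)} = 2 h$
$\left(5061 + V{\left(177 \right)}\right) + w{\left(-92 \right)} = \left(5061 + 2 \cdot 177 \left(-36 + 177\right)\right) + 2 \left(-92\right) = \left(5061 + 2 \cdot 177 \cdot 141\right) - 184 = \left(5061 + 49914\right) - 184 = 54975 - 184 = 54791$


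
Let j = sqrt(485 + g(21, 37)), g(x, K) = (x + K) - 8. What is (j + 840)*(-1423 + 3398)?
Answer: 1659000 + 1975*sqrt(535) ≈ 1.7047e+6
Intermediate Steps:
g(x, K) = -8 + K + x (g(x, K) = (K + x) - 8 = -8 + K + x)
j = sqrt(535) (j = sqrt(485 + (-8 + 37 + 21)) = sqrt(485 + 50) = sqrt(535) ≈ 23.130)
(j + 840)*(-1423 + 3398) = (sqrt(535) + 840)*(-1423 + 3398) = (840 + sqrt(535))*1975 = 1659000 + 1975*sqrt(535)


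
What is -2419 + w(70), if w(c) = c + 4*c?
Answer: -2069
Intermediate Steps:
w(c) = 5*c
-2419 + w(70) = -2419 + 5*70 = -2419 + 350 = -2069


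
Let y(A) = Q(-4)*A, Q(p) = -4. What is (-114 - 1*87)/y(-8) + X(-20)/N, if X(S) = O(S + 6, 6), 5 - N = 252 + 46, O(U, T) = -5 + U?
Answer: -58285/9376 ≈ -6.2164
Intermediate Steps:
y(A) = -4*A
N = -293 (N = 5 - (252 + 46) = 5 - 1*298 = 5 - 298 = -293)
X(S) = 1 + S (X(S) = -5 + (S + 6) = -5 + (6 + S) = 1 + S)
(-114 - 1*87)/y(-8) + X(-20)/N = (-114 - 1*87)/((-4*(-8))) + (1 - 20)/(-293) = (-114 - 87)/32 - 19*(-1/293) = -201*1/32 + 19/293 = -201/32 + 19/293 = -58285/9376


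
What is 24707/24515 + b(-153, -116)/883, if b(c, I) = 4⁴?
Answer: 28092121/21646745 ≈ 1.2978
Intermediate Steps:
b(c, I) = 256
24707/24515 + b(-153, -116)/883 = 24707/24515 + 256/883 = 28092121/21646745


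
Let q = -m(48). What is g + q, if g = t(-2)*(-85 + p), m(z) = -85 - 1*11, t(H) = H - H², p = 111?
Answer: -60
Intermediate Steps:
m(z) = -96 (m(z) = -85 - 11 = -96)
q = 96 (q = -1*(-96) = 96)
g = -156 (g = (-2*(1 - 1*(-2)))*(-85 + 111) = -2*(1 + 2)*26 = -2*3*26 = -6*26 = -156)
g + q = -156 + 96 = -60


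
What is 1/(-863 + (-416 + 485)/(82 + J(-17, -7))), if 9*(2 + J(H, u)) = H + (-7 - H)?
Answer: -31/26726 ≈ -0.0011599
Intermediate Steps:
J(H, u) = -25/9 (J(H, u) = -2 + (H + (-7 - H))/9 = -2 + (⅑)*(-7) = -2 - 7/9 = -25/9)
1/(-863 + (-416 + 485)/(82 + J(-17, -7))) = 1/(-863 + (-416 + 485)/(82 - 25/9)) = 1/(-863 + 69/(713/9)) = 1/(-863 + 69*(9/713)) = 1/(-863 + 27/31) = 1/(-26726/31) = -31/26726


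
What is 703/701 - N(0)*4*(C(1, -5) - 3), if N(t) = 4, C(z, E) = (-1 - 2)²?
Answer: -66593/701 ≈ -94.997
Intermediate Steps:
C(z, E) = 9 (C(z, E) = (-3)² = 9)
703/701 - N(0)*4*(C(1, -5) - 3) = 703/701 - 4*4*(9 - 3) = 703*(1/701) - 16*6 = 703/701 - 1*96 = 703/701 - 96 = -66593/701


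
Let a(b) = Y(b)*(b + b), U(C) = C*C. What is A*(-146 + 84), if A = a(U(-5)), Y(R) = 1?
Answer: -3100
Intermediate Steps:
U(C) = C²
a(b) = 2*b (a(b) = 1*(b + b) = 1*(2*b) = 2*b)
A = 50 (A = 2*(-5)² = 2*25 = 50)
A*(-146 + 84) = 50*(-146 + 84) = 50*(-62) = -3100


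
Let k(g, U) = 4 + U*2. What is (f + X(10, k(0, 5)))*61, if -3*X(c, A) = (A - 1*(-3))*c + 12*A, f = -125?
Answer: -43493/3 ≈ -14498.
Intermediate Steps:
k(g, U) = 4 + 2*U
X(c, A) = -4*A - c*(3 + A)/3 (X(c, A) = -((A - 1*(-3))*c + 12*A)/3 = -((A + 3)*c + 12*A)/3 = -((3 + A)*c + 12*A)/3 = -(c*(3 + A) + 12*A)/3 = -(12*A + c*(3 + A))/3 = -4*A - c*(3 + A)/3)
(f + X(10, k(0, 5)))*61 = (-125 + (-1*10 - 4*(4 + 2*5) - 1/3*(4 + 2*5)*10))*61 = (-125 + (-10 - 4*(4 + 10) - 1/3*(4 + 10)*10))*61 = (-125 + (-10 - 4*14 - 1/3*14*10))*61 = (-125 + (-10 - 56 - 140/3))*61 = (-125 - 338/3)*61 = -713/3*61 = -43493/3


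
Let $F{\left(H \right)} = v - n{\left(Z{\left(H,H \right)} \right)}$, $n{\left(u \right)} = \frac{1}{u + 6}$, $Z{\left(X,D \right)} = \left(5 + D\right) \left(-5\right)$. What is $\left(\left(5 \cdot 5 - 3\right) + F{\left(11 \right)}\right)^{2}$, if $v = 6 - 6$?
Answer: $\frac{2653641}{5476} \approx 484.59$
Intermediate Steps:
$Z{\left(X,D \right)} = -25 - 5 D$
$v = 0$ ($v = 6 - 6 = 0$)
$n{\left(u \right)} = \frac{1}{6 + u}$
$F{\left(H \right)} = - \frac{1}{-19 - 5 H}$ ($F{\left(H \right)} = 0 - \frac{1}{6 - \left(25 + 5 H\right)} = 0 - \frac{1}{-19 - 5 H} = - \frac{1}{-19 - 5 H}$)
$\left(\left(5 \cdot 5 - 3\right) + F{\left(11 \right)}\right)^{2} = \left(\left(5 \cdot 5 - 3\right) + \frac{1}{19 + 5 \cdot 11}\right)^{2} = \left(\left(25 - 3\right) + \frac{1}{19 + 55}\right)^{2} = \left(22 + \frac{1}{74}\right)^{2} = \left(\frac{1629}{74}\right)^{2} = \frac{2653641}{5476}$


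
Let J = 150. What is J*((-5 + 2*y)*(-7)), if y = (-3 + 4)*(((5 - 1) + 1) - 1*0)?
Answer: -5250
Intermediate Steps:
y = 5 (y = 1*((4 + 1) + 0) = 1*(5 + 0) = 1*5 = 5)
J*((-5 + 2*y)*(-7)) = 150*((-5 + 2*5)*(-7)) = 150*((-5 + 10)*(-7)) = 150*(5*(-7)) = 150*(-35) = -5250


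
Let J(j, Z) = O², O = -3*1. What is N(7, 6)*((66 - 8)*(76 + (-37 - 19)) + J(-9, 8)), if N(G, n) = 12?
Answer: 14028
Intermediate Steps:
O = -3
J(j, Z) = 9 (J(j, Z) = (-3)² = 9)
N(7, 6)*((66 - 8)*(76 + (-37 - 19)) + J(-9, 8)) = 12*((66 - 8)*(76 + (-37 - 19)) + 9) = 12*(58*(76 - 56) + 9) = 12*(58*20 + 9) = 12*(1160 + 9) = 12*1169 = 14028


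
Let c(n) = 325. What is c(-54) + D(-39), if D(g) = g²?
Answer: 1846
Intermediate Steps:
c(-54) + D(-39) = 325 + (-39)² = 325 + 1521 = 1846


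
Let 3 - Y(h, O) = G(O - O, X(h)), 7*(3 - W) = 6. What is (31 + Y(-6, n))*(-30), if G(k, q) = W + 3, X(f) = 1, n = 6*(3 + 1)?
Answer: -6060/7 ≈ -865.71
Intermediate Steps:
W = 15/7 (W = 3 - 1/7*6 = 3 - 6/7 = 15/7 ≈ 2.1429)
n = 24 (n = 6*4 = 24)
G(k, q) = 36/7 (G(k, q) = 15/7 + 3 = 36/7)
Y(h, O) = -15/7 (Y(h, O) = 3 - 1*36/7 = 3 - 36/7 = -15/7)
(31 + Y(-6, n))*(-30) = (31 - 15/7)*(-30) = (202/7)*(-30) = -6060/7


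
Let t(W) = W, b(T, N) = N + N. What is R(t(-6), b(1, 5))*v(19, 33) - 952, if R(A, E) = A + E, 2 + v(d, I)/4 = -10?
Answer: -1144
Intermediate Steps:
v(d, I) = -48 (v(d, I) = -8 + 4*(-10) = -8 - 40 = -48)
b(T, N) = 2*N
R(t(-6), b(1, 5))*v(19, 33) - 952 = (-6 + 2*5)*(-48) - 952 = (-6 + 10)*(-48) - 952 = 4*(-48) - 952 = -192 - 952 = -1144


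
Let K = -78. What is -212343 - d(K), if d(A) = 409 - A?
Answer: -212830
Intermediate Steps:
-212343 - d(K) = -212343 - (409 - 1*(-78)) = -212343 - (409 + 78) = -212343 - 1*487 = -212343 - 487 = -212830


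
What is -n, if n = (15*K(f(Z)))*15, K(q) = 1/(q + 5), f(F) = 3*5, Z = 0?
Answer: -45/4 ≈ -11.250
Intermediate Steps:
f(F) = 15
K(q) = 1/(5 + q)
n = 45/4 (n = (15/(5 + 15))*15 = (15/20)*15 = (15*(1/20))*15 = (¾)*15 = 45/4 ≈ 11.250)
-n = -1*45/4 = -45/4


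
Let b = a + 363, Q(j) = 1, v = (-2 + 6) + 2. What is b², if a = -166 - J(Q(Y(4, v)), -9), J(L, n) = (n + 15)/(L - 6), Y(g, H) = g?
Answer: 982081/25 ≈ 39283.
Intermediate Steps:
v = 6 (v = 4 + 2 = 6)
J(L, n) = (15 + n)/(-6 + L)
a = -824/5 (a = -166 - (15 - 9)/(-6 + 1) = -166 - 6/(-5) = -166 - (-1)*6/5 = -166 - 1*(-6/5) = -166 + 6/5 = -824/5 ≈ -164.80)
b = 991/5 (b = -824/5 + 363 = 991/5 ≈ 198.20)
b² = (991/5)² = 982081/25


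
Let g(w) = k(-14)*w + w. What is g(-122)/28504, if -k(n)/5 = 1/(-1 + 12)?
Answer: -183/78386 ≈ -0.0023346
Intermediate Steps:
k(n) = -5/11 (k(n) = -5/(-1 + 12) = -5/11)
g(w) = 6*w/11 (g(w) = -5*w/11 + w = 6*w/11)
g(-122)/28504 = ((6/11)*(-122))/28504 = -732/11*1/28504 = -183/78386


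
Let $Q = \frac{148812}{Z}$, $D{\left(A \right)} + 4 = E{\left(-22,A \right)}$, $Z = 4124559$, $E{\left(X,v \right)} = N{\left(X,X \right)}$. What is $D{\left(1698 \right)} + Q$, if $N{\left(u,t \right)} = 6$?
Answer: $\frac{2799310}{1374853} \approx 2.0361$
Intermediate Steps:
$E{\left(X,v \right)} = 6$
$D{\left(A \right)} = 2$ ($D{\left(A \right)} = -4 + 6 = 2$)
$Q = \frac{49604}{1374853}$ ($Q = \frac{148812}{4124559} = 148812 \cdot \frac{1}{4124559} = \frac{49604}{1374853} \approx 0.036079$)
$D{\left(1698 \right)} + Q = 2 + \frac{49604}{1374853} = \frac{2799310}{1374853}$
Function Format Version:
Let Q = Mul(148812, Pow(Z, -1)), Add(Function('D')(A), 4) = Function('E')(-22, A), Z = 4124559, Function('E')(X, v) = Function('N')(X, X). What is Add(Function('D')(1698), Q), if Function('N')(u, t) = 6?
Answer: Rational(2799310, 1374853) ≈ 2.0361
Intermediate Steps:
Function('E')(X, v) = 6
Function('D')(A) = 2 (Function('D')(A) = Add(-4, 6) = 2)
Q = Rational(49604, 1374853) (Q = Mul(148812, Pow(4124559, -1)) = Mul(148812, Rational(1, 4124559)) = Rational(49604, 1374853) ≈ 0.036079)
Add(Function('D')(1698), Q) = Add(2, Rational(49604, 1374853)) = Rational(2799310, 1374853)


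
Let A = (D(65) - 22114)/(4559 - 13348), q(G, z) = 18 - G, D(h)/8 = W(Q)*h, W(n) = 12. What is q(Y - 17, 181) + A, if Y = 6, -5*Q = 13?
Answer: 270755/8789 ≈ 30.806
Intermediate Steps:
Q = -13/5 (Q = -⅕*13 = -13/5 ≈ -2.6000)
D(h) = 96*h (D(h) = 8*(12*h) = 96*h)
A = 15874/8789 (A = (96*65 - 22114)/(4559 - 13348) = (6240 - 22114)/(-8789) = -15874*(-1/8789) = 15874/8789 ≈ 1.8061)
q(Y - 17, 181) + A = (18 - (6 - 17)) + 15874/8789 = (18 - 1*(-11)) + 15874/8789 = (18 + 11) + 15874/8789 = 29 + 15874/8789 = 270755/8789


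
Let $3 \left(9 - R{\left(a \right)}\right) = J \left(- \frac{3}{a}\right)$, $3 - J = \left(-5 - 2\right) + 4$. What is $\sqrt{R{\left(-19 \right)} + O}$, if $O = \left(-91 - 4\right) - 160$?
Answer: $\frac{6 i \sqrt{2470}}{19} \approx 15.694 i$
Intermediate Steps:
$J = 6$ ($J = 3 - \left(\left(-5 - 2\right) + 4\right) = 3 - \left(-7 + 4\right) = 3 - -3 = 3 + 3 = 6$)
$R{\left(a \right)} = 9 + \frac{6}{a}$ ($R{\left(a \right)} = 9 - \frac{6 \left(- \frac{3}{a}\right)}{3} = 9 - \frac{\left(-18\right) \frac{1}{a}}{3} = 9 + \frac{6}{a}$)
$O = -255$ ($O = -95 - 160 = -255$)
$\sqrt{R{\left(-19 \right)} + O} = \sqrt{\left(9 + \frac{6}{-19}\right) - 255} = \sqrt{\left(9 + 6 \left(- \frac{1}{19}\right)\right) - 255} = \sqrt{\left(9 - \frac{6}{19}\right) - 255} = \sqrt{\frac{165}{19} - 255} = \sqrt{- \frac{4680}{19}} = \frac{6 i \sqrt{2470}}{19}$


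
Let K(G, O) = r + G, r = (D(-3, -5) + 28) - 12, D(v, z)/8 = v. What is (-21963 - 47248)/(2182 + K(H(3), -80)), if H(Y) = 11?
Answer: -69211/2185 ≈ -31.676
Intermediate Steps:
D(v, z) = 8*v
r = -8 (r = (8*(-3) + 28) - 12 = (-24 + 28) - 12 = 4 - 12 = -8)
K(G, O) = -8 + G
(-21963 - 47248)/(2182 + K(H(3), -80)) = (-21963 - 47248)/(2182 + (-8 + 11)) = -69211/(2182 + 3) = -69211/2185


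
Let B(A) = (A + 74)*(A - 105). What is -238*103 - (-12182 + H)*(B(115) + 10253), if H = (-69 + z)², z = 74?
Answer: 147597937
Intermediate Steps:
B(A) = (-105 + A)*(74 + A) (B(A) = (74 + A)*(-105 + A) = (-105 + A)*(74 + A))
H = 25 (H = (-69 + 74)² = 5² = 25)
-238*103 - (-12182 + H)*(B(115) + 10253) = -238*103 - (-12182 + 25)*((-7770 + 115² - 31*115) + 10253) = -24514 - (-12157)*((-7770 + 13225 - 3565) + 10253) = -24514 - (-12157)*(1890 + 10253) = -24514 - (-12157)*12143 = -24514 - 1*(-147622451) = -24514 + 147622451 = 147597937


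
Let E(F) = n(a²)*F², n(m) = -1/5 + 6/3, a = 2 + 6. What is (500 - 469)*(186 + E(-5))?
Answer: 7161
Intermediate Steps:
a = 8
n(m) = 9/5 (n(m) = -1*⅕ + 6*(⅓) = -⅕ + 2 = 9/5)
E(F) = 9*F²/5
(500 - 469)*(186 + E(-5)) = (500 - 469)*(186 + (9/5)*(-5)²) = 31*(186 + (9/5)*25) = 31*(186 + 45) = 31*231 = 7161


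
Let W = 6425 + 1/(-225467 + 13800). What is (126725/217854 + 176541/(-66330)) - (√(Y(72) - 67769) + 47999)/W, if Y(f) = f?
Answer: -1737821252575129187/181960895873967210 - 211667*I*√67697/1359960474 ≈ -9.5505 - 0.040496*I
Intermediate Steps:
W = 1359960474/211667 (W = 6425 + 1/(-211667) = 6425 - 1/211667 = 1359960474/211667 ≈ 6425.0)
(126725/217854 + 176541/(-66330)) - (√(Y(72) - 67769) + 47999)/W = (126725/217854 + 176541/(-66330)) - (√(72 - 67769) + 47999)/1359960474/211667 = (126725*(1/217854) + 176541*(-1/66330)) - (√(-67697) + 47999)*211667/1359960474 = (126725/217854 - 58847/22110) - (I*√67697 + 47999)*211667/1359960474 = -834847049/401395995 - (47999 + I*√67697)*211667/1359960474 = -834847049/401395995 - (10159804333/1359960474 + 211667*I*√67697/1359960474) = -834847049/401395995 + (-10159804333/1359960474 - 211667*I*√67697/1359960474) = -1737821252575129187/181960895873967210 - 211667*I*√67697/1359960474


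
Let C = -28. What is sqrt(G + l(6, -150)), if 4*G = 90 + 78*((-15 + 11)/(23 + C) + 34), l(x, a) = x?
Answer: sqrt(70710)/10 ≈ 26.591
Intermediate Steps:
G = 7011/10 (G = (90 + 78*((-15 + 11)/(23 - 28) + 34))/4 = (90 + 78*(-4/(-5) + 34))/4 = (90 + 78*(-4*(-1/5) + 34))/4 = (90 + 78*(4/5 + 34))/4 = (90 + 78*(174/5))/4 = (90 + 13572/5)/4 = (1/4)*(14022/5) = 7011/10 ≈ 701.10)
sqrt(G + l(6, -150)) = sqrt(7011/10 + 6) = sqrt(7071/10) = sqrt(70710)/10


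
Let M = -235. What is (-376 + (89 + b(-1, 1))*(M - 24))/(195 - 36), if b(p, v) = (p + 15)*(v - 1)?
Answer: -7809/53 ≈ -147.34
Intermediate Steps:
b(p, v) = (-1 + v)*(15 + p) (b(p, v) = (15 + p)*(-1 + v) = (-1 + v)*(15 + p))
(-376 + (89 + b(-1, 1))*(M - 24))/(195 - 36) = (-376 + (89 + (-15 - 1*(-1) + 15*1 - 1*1))*(-235 - 24))/(195 - 36) = (-376 + (89 + (-15 + 1 + 15 - 1))*(-259))/159 = (-376 + (89 + 0)*(-259))*(1/159) = (-376 + 89*(-259))*(1/159) = (-376 - 23051)*(1/159) = -23427*1/159 = -7809/53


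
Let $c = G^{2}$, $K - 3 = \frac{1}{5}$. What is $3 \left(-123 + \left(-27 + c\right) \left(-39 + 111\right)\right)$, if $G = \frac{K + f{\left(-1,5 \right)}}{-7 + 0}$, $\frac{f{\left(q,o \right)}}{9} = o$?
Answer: $\frac{4949271}{1225} \approx 4040.2$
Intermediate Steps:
$K = \frac{16}{5}$ ($K = 3 + \frac{1}{5} = \frac{16}{5} \approx 3.2$)
$f{\left(q,o \right)} = 9 o$
$G = - \frac{241}{35}$ ($G = \frac{\frac{16}{5} + 9 \cdot 5}{-7 + 0} = \frac{\frac{16}{5} + 45}{-7} = \frac{241}{5} \left(- \frac{1}{7}\right) = - \frac{241}{35} \approx -6.8857$)
$c = \frac{58081}{1225}$ ($c = \left(- \frac{241}{35}\right)^{2} = \frac{58081}{1225} \approx 47.413$)
$3 \left(-123 + \left(-27 + c\right) \left(-39 + 111\right)\right) = 3 \left(-123 + \left(-27 + \frac{58081}{1225}\right) \left(-39 + 111\right)\right) = 3 \left(-123 + \frac{25006}{1225} \cdot 72\right) = 3 \left(-123 + \frac{1800432}{1225}\right) = 3 \cdot \frac{1649757}{1225} = \frac{4949271}{1225}$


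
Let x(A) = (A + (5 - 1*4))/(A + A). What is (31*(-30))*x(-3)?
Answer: -310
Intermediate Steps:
x(A) = (1 + A)/(2*A) (x(A) = (A + (5 - 4))/((2*A)) = (A + 1)*(1/(2*A)) = (1 + A)*(1/(2*A)) = (1 + A)/(2*A))
(31*(-30))*x(-3) = (31*(-30))*((½)*(1 - 3)/(-3)) = -465*(-1)*(-2)/3 = -930*⅓ = -310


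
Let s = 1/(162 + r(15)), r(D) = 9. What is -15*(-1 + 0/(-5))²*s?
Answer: -5/57 ≈ -0.087719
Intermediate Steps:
s = 1/171 (s = 1/(162 + 9) = 1/171 ≈ 0.0058480)
-15*(-1 + 0/(-5))²*s = -15*(-1 + 0/(-5))²/171 = -15*(-1 + 0*(-⅕))²/171 = -15*(-1 + 0)²/171 = -15*(-1)²/171 = -15/171 = -15*1/171 = -5/57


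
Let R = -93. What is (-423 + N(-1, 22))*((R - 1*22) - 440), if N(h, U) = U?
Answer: 222555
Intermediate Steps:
(-423 + N(-1, 22))*((R - 1*22) - 440) = (-423 + 22)*((-93 - 1*22) - 440) = -401*((-93 - 22) - 440) = -401*(-115 - 440) = -401*(-555) = 222555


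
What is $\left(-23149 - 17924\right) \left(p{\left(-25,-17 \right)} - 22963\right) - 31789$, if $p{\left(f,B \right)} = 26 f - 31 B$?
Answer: $948179489$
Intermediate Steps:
$p{\left(f,B \right)} = - 31 B + 26 f$
$\left(-23149 - 17924\right) \left(p{\left(-25,-17 \right)} - 22963\right) - 31789 = \left(-23149 - 17924\right) \left(\left(\left(-31\right) \left(-17\right) + 26 \left(-25\right)\right) - 22963\right) - 31789 = - 41073 \left(\left(527 - 650\right) - 22963\right) - 31789 = - 41073 \left(-123 - 22963\right) - 31789 = \left(-41073\right) \left(-23086\right) - 31789 = 948211278 - 31789 = 948179489$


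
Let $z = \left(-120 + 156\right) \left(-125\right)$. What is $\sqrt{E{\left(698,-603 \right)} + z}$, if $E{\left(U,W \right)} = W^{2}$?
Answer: $3 \sqrt{39901} \approx 599.26$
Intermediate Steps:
$z = -4500$ ($z = 36 \left(-125\right) = -4500$)
$\sqrt{E{\left(698,-603 \right)} + z} = \sqrt{\left(-603\right)^{2} - 4500} = \sqrt{363609 - 4500} = \sqrt{359109} = 3 \sqrt{39901}$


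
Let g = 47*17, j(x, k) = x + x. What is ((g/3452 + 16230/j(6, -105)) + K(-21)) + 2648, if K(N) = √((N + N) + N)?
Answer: 13810525/3452 + 3*I*√7 ≈ 4000.7 + 7.9373*I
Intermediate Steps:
j(x, k) = 2*x
g = 799
K(N) = √3*√N (K(N) = √(2*N + N) = √(3*N) = √3*√N)
((g/3452 + 16230/j(6, -105)) + K(-21)) + 2648 = ((799/3452 + 16230/((2*6))) + √3*√(-21)) + 2648 = ((799*(1/3452) + 16230/12) + √3*(I*√21)) + 2648 = ((799/3452 + 16230*(1/12)) + 3*I*√7) + 2648 = ((799/3452 + 2705/2) + 3*I*√7) + 2648 = (4669629/3452 + 3*I*√7) + 2648 = 13810525/3452 + 3*I*√7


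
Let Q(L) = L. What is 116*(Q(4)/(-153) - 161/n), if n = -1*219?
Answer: 918604/11169 ≈ 82.246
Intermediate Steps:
n = -219
116*(Q(4)/(-153) - 161/n) = 116*(4/(-153) - 161/(-219)) = 116*(4*(-1/153) - 161*(-1/219)) = 116*(-4/153 + 161/219) = 116*(7919/11169) = 918604/11169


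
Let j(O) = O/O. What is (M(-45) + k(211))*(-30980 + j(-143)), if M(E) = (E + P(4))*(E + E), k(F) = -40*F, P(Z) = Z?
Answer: 147150250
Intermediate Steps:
j(O) = 1
M(E) = 2*E*(4 + E) (M(E) = (E + 4)*(E + E) = (4 + E)*(2*E) = 2*E*(4 + E))
(M(-45) + k(211))*(-30980 + j(-143)) = (2*(-45)*(4 - 45) - 40*211)*(-30980 + 1) = (2*(-45)*(-41) - 8440)*(-30979) = (3690 - 8440)*(-30979) = -4750*(-30979) = 147150250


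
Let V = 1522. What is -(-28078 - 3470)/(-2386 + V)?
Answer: -2629/72 ≈ -36.514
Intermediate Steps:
-(-28078 - 3470)/(-2386 + V) = -(-28078 - 3470)/(-2386 + 1522) = -(-31548)/(-864) = -(-31548)*(-1)/864 = -1*2629/72 = -2629/72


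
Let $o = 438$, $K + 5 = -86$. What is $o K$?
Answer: $-39858$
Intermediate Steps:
$K = -91$ ($K = -5 - 86 = -91$)
$o K = 438 \left(-91\right) = -39858$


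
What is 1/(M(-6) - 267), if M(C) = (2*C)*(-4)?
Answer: -1/219 ≈ -0.0045662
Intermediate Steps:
M(C) = -8*C
1/(M(-6) - 267) = 1/(-8*(-6) - 267) = 1/(48 - 267) = 1/(-219) = -1/219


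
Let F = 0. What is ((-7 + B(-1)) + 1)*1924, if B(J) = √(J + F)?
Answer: -11544 + 1924*I ≈ -11544.0 + 1924.0*I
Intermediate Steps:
B(J) = √J (B(J) = √(J + 0) = √J)
((-7 + B(-1)) + 1)*1924 = ((-7 + √(-1)) + 1)*1924 = ((-7 + I) + 1)*1924 = (-6 + I)*1924 = -11544 + 1924*I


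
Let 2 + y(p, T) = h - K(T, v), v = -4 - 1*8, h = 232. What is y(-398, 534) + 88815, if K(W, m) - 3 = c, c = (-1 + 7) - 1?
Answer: 89037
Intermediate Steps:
v = -12 (v = -4 - 8 = -12)
c = 5 (c = 6 - 1 = 5)
K(W, m) = 8 (K(W, m) = 3 + 5 = 8)
y(p, T) = 222 (y(p, T) = -2 + (232 - 1*8) = -2 + (232 - 8) = -2 + 224 = 222)
y(-398, 534) + 88815 = 222 + 88815 = 89037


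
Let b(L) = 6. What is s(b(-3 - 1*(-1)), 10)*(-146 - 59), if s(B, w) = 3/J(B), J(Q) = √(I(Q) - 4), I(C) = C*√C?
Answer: -615/√(-4 + 6*√6) ≈ -188.04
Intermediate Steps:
I(C) = C^(3/2)
J(Q) = √(-4 + Q^(3/2)) (J(Q) = √(Q^(3/2) - 4) = √(-4 + Q^(3/2)))
s(B, w) = 3/√(-4 + B^(3/2)) (s(B, w) = 3/(√(-4 + B^(3/2))) = 3/√(-4 + B^(3/2)))
s(b(-3 - 1*(-1)), 10)*(-146 - 59) = (3/√(-4 + 6^(3/2)))*(-146 - 59) = (3/√(-4 + 6*√6))*(-205) = -615/√(-4 + 6*√6)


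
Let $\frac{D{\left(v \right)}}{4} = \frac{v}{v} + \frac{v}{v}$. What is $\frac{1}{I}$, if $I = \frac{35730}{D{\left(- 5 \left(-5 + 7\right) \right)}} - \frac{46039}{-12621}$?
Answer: $\frac{7212}{32236903} \approx 0.00022372$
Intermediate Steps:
$D{\left(v \right)} = 8$ ($D{\left(v \right)} = 4 \left(\frac{v}{v} + \frac{v}{v}\right) = 4 \left(1 + 1\right) = 4 \cdot 2 = 8$)
$I = \frac{32236903}{7212}$ ($I = \frac{35730}{8} - \frac{46039}{-12621} = 35730 \cdot \frac{1}{8} - - \frac{6577}{1803} = \frac{17865}{4} + \frac{6577}{1803} = \frac{32236903}{7212} \approx 4469.9$)
$\frac{1}{I} = \frac{1}{\frac{32236903}{7212}} = \frac{7212}{32236903}$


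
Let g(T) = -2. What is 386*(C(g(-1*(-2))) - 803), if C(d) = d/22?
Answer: -3409924/11 ≈ -3.0999e+5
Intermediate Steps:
C(d) = d/22 (C(d) = d*(1/22) = d/22)
386*(C(g(-1*(-2))) - 803) = 386*((1/22)*(-2) - 803) = 386*(-1/11 - 803) = 386*(-8834/11) = -3409924/11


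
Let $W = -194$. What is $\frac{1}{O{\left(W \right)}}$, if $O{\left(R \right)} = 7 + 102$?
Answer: $\frac{1}{109} \approx 0.0091743$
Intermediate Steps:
$O{\left(R \right)} = 109$
$\frac{1}{O{\left(W \right)}} = \frac{1}{109}$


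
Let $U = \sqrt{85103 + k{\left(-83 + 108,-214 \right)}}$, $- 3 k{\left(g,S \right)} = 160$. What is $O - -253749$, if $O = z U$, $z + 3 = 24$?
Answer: $253749 + 7 \sqrt{765447} \approx 2.5987 \cdot 10^{5}$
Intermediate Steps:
$z = 21$ ($z = -3 + 24 = 21$)
$k{\left(g,S \right)} = - \frac{160}{3}$ ($k{\left(g,S \right)} = \left(- \frac{1}{3}\right) 160 = - \frac{160}{3}$)
$U = \frac{\sqrt{765447}}{3}$ ($U = \sqrt{85103 - \frac{160}{3}} = \sqrt{\frac{255149}{3}} = \frac{\sqrt{765447}}{3} \approx 291.63$)
$O = 7 \sqrt{765447}$ ($O = 21 \frac{\sqrt{765447}}{3} = 7 \sqrt{765447} \approx 6124.3$)
$O - -253749 = 7 \sqrt{765447} - -253749 = 7 \sqrt{765447} + 253749 = 253749 + 7 \sqrt{765447}$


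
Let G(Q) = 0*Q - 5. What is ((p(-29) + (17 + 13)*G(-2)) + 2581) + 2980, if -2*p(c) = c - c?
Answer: 5411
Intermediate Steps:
G(Q) = -5 (G(Q) = 0 - 5 = -5)
p(c) = 0 (p(c) = -(c - c)/2 = -1/2*0 = 0)
((p(-29) + (17 + 13)*G(-2)) + 2581) + 2980 = ((0 + (17 + 13)*(-5)) + 2581) + 2980 = ((0 + 30*(-5)) + 2581) + 2980 = ((0 - 150) + 2581) + 2980 = (-150 + 2581) + 2980 = 2431 + 2980 = 5411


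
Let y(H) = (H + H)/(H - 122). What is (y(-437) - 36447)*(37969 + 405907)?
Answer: -9043085304124/559 ≈ -1.6177e+10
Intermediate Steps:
y(H) = 2*H/(-122 + H) (y(H) = (2*H)/(-122 + H) = 2*H/(-122 + H))
(y(-437) - 36447)*(37969 + 405907) = (2*(-437)/(-122 - 437) - 36447)*(37969 + 405907) = (2*(-437)/(-559) - 36447)*443876 = (2*(-437)*(-1/559) - 36447)*443876 = (874/559 - 36447)*443876 = -20372999/559*443876 = -9043085304124/559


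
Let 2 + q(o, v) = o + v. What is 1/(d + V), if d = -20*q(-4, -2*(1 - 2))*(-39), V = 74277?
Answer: 1/71157 ≈ 1.4053e-5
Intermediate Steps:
q(o, v) = -2 + o + v (q(o, v) = -2 + (o + v) = -2 + o + v)
d = -3120 (d = -20*(-2 - 4 - 2*(1 - 2))*(-39) = -20*(-2 - 4 - 2*(-1))*(-39) = -20*(-2 - 4 + 2)*(-39) = -20*(-4)*(-39) = 80*(-39) = -3120)
1/(d + V) = 1/(-3120 + 74277) = 1/71157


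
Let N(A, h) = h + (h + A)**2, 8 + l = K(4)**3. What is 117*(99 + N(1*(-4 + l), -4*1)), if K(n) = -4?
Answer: 759915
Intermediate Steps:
l = -72 (l = -8 + (-4)**3 = -8 - 64 = -72)
N(A, h) = h + (A + h)**2
117*(99 + N(1*(-4 + l), -4*1)) = 117*(99 + (-4*1 + (1*(-4 - 72) - 4*1)**2)) = 117*(99 + (-4 + (1*(-76) - 4)**2)) = 117*(99 + (-4 + (-76 - 4)**2)) = 117*(99 + (-4 + (-80)**2)) = 117*(99 + (-4 + 6400)) = 117*(99 + 6396) = 117*6495 = 759915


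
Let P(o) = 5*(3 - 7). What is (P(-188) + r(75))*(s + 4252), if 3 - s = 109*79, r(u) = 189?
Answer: -736164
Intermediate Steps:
P(o) = -20 (P(o) = 5*(-4) = -20)
s = -8608 (s = 3 - 109*79 = 3 - 1*8611 = 3 - 8611 = -8608)
(P(-188) + r(75))*(s + 4252) = (-20 + 189)*(-8608 + 4252) = 169*(-4356) = -736164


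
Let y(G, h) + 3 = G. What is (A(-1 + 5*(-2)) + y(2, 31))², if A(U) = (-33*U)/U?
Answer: 1156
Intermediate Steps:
y(G, h) = -3 + G
A(U) = -33
(A(-1 + 5*(-2)) + y(2, 31))² = (-33 + (-3 + 2))² = (-33 - 1)² = (-34)² = 1156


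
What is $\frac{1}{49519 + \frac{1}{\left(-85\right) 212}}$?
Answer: $\frac{18020}{892332379} \approx 2.0194 \cdot 10^{-5}$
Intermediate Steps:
$\frac{1}{49519 + \frac{1}{\left(-85\right) 212}} = \frac{1}{49519 + \frac{1}{-18020}} = \frac{1}{49519 - \frac{1}{18020}} = \frac{1}{\frac{892332379}{18020}} = \frac{18020}{892332379}$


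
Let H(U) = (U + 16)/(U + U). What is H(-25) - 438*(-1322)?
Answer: 28951809/50 ≈ 5.7904e+5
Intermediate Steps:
H(U) = (16 + U)/(2*U) (H(U) = (16 + U)/((2*U)) = (16 + U)*(1/(2*U)) = (16 + U)/(2*U))
H(-25) - 438*(-1322) = (1/2)*(16 - 25)/(-25) - 438*(-1322) = (1/2)*(-1/25)*(-9) + 579036 = 9/50 + 579036 = 28951809/50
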